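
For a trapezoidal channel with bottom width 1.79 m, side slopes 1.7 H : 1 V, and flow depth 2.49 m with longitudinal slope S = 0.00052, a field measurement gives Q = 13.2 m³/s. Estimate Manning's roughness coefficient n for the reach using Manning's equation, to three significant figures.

0.0307

A = (b + z·y)·y = (1.79 + 1.7×2.49)×2.49 = 15.00 m²
P = b + 2y√(1+z²) = 1.79 + 2×2.49×√(1+1.7²) = 11.61 m
R = A/P = 15.00/11.61 = 1.292 m
n = (1/Q)·A·R^(2/3)·S^(1/2) = (1/13.2) × 15.00 × 1.186 × 0.02280 = 0.03073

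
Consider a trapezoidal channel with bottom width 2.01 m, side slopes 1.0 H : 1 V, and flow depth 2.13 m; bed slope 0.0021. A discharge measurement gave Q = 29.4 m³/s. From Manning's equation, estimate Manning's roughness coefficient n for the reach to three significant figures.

A = (b + z·y)·y = (2.01 + 1.0×2.13)×2.13 = 8.818 m²
P = b + 2y√(1+z²) = 2.01 + 2×2.13×√(1+1.0²) = 8.035 m
R = A/P = 8.818/8.035 = 1.098 m
n = (1/Q)·A·R^(2/3)·S^(1/2) = (1/29.4) × 8.818 × 1.064 × 0.04583 = 0.01462

0.0146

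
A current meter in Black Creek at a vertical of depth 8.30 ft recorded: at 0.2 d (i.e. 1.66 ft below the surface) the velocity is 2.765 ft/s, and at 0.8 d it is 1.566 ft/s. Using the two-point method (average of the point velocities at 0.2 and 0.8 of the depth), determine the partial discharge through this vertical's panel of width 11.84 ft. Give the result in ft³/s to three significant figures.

v̄ = (2.765 + 1.566) / 2 = 2.166 ft/s
q = v̄ × d × w = 2.166 × 8.30 × 11.84 = 212.8 ft³/s

213 ft³/s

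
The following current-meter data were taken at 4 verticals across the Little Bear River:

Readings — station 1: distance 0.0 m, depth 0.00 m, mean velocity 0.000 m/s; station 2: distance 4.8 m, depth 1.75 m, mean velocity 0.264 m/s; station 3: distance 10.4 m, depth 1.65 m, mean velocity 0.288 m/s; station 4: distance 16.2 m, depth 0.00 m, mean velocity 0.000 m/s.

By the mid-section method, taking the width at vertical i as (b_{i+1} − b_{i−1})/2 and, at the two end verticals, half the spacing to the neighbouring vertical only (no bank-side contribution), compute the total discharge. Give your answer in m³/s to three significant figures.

5.11 m³/s

w_2 = (10.4 − 0.0)/2 = 5.2 m; q_2 = 0.264 × 1.75 × 5.2 = 2.402 m³/s
w_3 = (16.2 − 4.8)/2 = 5.7 m; q_3 = 0.288 × 1.65 × 5.7 = 2.709 m³/s
Stations 1, 4 contribute zero (depth or velocity is 0).
Q = Σ qᵢ = 5.111 m³/s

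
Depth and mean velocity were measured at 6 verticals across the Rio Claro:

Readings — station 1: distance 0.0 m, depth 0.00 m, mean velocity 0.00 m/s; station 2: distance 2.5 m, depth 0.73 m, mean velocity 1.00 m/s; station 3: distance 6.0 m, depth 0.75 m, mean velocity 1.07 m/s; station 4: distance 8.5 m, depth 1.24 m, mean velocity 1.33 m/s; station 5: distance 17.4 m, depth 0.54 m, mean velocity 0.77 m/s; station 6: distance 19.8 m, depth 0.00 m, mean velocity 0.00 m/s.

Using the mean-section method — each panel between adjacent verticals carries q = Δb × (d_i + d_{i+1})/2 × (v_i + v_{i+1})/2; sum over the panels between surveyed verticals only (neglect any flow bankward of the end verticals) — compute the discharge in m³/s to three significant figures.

14.7 m³/s

Panel 1-2: Δb = 2.5 m, d̄ = (0.00+0.73)/2 = 0.365, v̄ = (0.00+1.00)/2 = 0.5 → q = 2.5×0.365×0.5 = 0.4563 m³/s
Panel 2-3: Δb = 3.5 m, d̄ = (0.73+0.75)/2 = 0.74, v̄ = (1.00+1.07)/2 = 1.035 → q = 3.5×0.74×1.035 = 2.681 m³/s
Panel 3-4: Δb = 2.5 m, d̄ = (0.75+1.24)/2 = 0.995, v̄ = (1.07+1.33)/2 = 1.2 → q = 2.5×0.995×1.2 = 2.985 m³/s
Panel 4-5: Δb = 8.9 m, d̄ = (1.24+0.54)/2 = 0.89, v̄ = (1.33+0.77)/2 = 1.05 → q = 8.9×0.89×1.05 = 8.317 m³/s
Panel 5-6: Δb = 2.4 m, d̄ = (0.54+0.00)/2 = 0.27, v̄ = (0.77+0.00)/2 = 0.385 → q = 2.4×0.27×0.385 = 0.2495 m³/s
Q = Σ q = 14.69 m³/s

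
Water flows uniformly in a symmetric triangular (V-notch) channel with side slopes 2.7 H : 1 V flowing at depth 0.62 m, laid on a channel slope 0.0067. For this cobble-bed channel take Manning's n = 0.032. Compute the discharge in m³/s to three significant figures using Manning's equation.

A = z·y² = 2.7×0.62² = 1.038 m²
P = 2y√(1+z²) = 2×0.62×√(1+2.7²) = 3.570 m
R = A/P = 1.038/3.570 = 0.2907 m
Q = (1/n)·A·R^(2/3)·S^(1/2) = (1/0.032) × 1.038 × 0.2907^(2/3) × 0.0067^(1/2) = 1.165 m³/s

1.17 m³/s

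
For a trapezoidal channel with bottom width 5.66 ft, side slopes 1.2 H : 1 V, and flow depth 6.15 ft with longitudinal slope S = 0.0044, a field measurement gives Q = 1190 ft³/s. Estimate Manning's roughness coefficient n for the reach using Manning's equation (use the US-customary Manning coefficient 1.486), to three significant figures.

0.0145

A = (b + z·y)·y = (5.66 + 1.2×6.15)×6.15 = 80.20 ft²
P = b + 2y√(1+z²) = 5.66 + 2×6.15×√(1+1.2²) = 24.87 ft
R = A/P = 80.20/24.87 = 3.224 ft
n = (1.486/Q)·A·R^(2/3)·S^(1/2) = (1.486/1190) × 80.20 × 2.182 × 0.06633 = 0.01450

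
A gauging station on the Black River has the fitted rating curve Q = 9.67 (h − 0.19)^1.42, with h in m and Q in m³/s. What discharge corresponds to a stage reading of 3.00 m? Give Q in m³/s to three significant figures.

Q = 9.67 × (3.00 − 0.19)^1.42 = 9.67 × 2.81^1.42 = 41.94 m³/s

41.9 m³/s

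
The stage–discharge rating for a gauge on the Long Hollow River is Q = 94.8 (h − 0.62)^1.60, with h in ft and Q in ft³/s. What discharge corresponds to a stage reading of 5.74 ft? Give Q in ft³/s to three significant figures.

Q = 94.8 × (5.74 − 0.62)^1.60 = 94.8 × 5.12^1.60 = 1293 ft³/s

1290 ft³/s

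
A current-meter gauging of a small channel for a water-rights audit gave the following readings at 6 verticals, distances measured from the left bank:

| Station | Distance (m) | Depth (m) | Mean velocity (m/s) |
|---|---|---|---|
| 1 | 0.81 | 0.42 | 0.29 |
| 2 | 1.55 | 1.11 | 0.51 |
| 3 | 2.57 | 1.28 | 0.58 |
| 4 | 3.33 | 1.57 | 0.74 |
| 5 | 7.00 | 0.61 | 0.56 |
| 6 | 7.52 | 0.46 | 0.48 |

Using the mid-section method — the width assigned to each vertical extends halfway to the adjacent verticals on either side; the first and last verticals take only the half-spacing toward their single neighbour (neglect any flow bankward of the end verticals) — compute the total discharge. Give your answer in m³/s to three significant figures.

w_1 = (1.55 − 0.81)/2 = 0.37 m; q_1 = 0.29 × 0.42 × 0.37 = 0.04507 m³/s
w_2 = (2.57 − 0.81)/2 = 0.88 m; q_2 = 0.51 × 1.11 × 0.88 = 0.4982 m³/s
w_3 = (3.33 − 1.55)/2 = 0.89 m; q_3 = 0.58 × 1.28 × 0.89 = 0.6607 m³/s
w_4 = (7.00 − 2.57)/2 = 2.215 m; q_4 = 0.74 × 1.57 × 2.215 = 2.573 m³/s
w_5 = (7.52 − 3.33)/2 = 2.095 m; q_5 = 0.56 × 0.61 × 2.095 = 0.7157 m³/s
w_6 = (7.52 − 7.00)/2 = 0.26 m; q_6 = 0.48 × 0.46 × 0.26 = 0.05741 m³/s
Q = Σ qᵢ = 4.550 m³/s

4.55 m³/s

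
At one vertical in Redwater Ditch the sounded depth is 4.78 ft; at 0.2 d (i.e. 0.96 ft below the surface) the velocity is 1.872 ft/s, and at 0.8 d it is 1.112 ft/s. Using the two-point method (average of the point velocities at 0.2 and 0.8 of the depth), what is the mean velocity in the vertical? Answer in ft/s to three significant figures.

v̄ = (1.872 + 1.112) / 2 = 1.492 ft/s

1.49 ft/s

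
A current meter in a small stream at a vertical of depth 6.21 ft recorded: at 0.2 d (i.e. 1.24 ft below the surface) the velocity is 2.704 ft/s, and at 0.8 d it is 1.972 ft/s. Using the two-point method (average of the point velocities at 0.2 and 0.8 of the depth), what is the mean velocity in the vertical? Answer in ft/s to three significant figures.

2.34 ft/s

v̄ = (2.704 + 1.972) / 2 = 2.338 ft/s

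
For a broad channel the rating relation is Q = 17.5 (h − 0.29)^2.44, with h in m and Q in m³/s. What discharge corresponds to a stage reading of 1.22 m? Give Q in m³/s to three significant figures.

Q = 17.5 × (1.22 − 0.29)^2.44 = 17.5 × 0.93^2.44 = 14.66 m³/s

14.7 m³/s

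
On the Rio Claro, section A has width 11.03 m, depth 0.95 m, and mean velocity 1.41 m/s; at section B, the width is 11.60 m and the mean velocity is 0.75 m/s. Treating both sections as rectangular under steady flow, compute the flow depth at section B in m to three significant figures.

1.70 m

Q = A₁V₁ = (11.03×0.95) × 1.41 = 14.77 m³/s
d₂ = Q/(b₂ V₂) = 14.77/(11.60×0.75) = 1.698 m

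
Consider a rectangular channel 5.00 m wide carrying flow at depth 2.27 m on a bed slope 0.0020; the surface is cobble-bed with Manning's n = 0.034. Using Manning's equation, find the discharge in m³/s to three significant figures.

16.8 m³/s

A = b·y = 5.00 × 2.27 = 11.35 m²
P = b + 2y = 5.00 + 2×2.27 = 9.540 m
R = A/P = 11.35/9.540 = 1.190 m
Q = (1/n)·A·R^(2/3)·S^(1/2) = (1/0.034) × 11.35 × 1.190^(2/3) × 0.0020^(1/2) = 16.76 m³/s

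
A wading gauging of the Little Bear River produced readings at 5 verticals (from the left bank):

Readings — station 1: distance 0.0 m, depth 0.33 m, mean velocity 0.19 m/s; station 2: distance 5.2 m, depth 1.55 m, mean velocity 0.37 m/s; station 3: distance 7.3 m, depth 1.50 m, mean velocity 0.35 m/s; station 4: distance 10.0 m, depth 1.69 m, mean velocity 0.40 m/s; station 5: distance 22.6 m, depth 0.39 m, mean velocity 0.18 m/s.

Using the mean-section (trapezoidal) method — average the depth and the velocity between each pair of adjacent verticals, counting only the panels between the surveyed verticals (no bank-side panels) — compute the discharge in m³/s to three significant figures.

Panel 1-2: Δb = 5.2 m, d̄ = (0.33+1.55)/2 = 0.94, v̄ = (0.19+0.37)/2 = 0.28 → q = 5.2×0.94×0.28 = 1.369 m³/s
Panel 2-3: Δb = 2.1 m, d̄ = (1.55+1.50)/2 = 1.525, v̄ = (0.37+0.35)/2 = 0.36 → q = 2.1×1.525×0.36 = 1.153 m³/s
Panel 3-4: Δb = 2.7 m, d̄ = (1.50+1.69)/2 = 1.595, v̄ = (0.35+0.40)/2 = 0.375 → q = 2.7×1.595×0.375 = 1.615 m³/s
Panel 4-5: Δb = 12.6 m, d̄ = (1.69+0.39)/2 = 1.04, v̄ = (0.40+0.18)/2 = 0.29 → q = 12.6×1.04×0.29 = 3.800 m³/s
Q = Σ q = 7.937 m³/s

7.94 m³/s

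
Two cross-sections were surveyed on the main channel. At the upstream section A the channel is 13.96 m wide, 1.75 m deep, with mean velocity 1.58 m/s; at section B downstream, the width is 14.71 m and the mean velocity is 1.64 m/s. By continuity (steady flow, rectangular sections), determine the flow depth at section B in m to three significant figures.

Q = A₁V₁ = (13.96×1.75) × 1.58 = 38.60 m³/s
d₂ = Q/(b₂ V₂) = 38.60/(14.71×1.64) = 1.600 m

1.60 m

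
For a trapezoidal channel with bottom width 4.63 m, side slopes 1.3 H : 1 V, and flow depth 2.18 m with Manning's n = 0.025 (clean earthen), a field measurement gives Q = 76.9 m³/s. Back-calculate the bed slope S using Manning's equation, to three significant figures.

0.00908

A = (b + z·y)·y = (4.63 + 1.3×2.18)×2.18 = 16.27 m²
P = b + 2y√(1+z²) = 4.63 + 2×2.18×√(1+1.3²) = 11.78 m
R = A/P = 16.27/11.78 = 1.381 m
S = (Q·n / (1·A·R^(2/3)))² = (76.9×0.025 / (1×16.27×1.240))² = 0.009076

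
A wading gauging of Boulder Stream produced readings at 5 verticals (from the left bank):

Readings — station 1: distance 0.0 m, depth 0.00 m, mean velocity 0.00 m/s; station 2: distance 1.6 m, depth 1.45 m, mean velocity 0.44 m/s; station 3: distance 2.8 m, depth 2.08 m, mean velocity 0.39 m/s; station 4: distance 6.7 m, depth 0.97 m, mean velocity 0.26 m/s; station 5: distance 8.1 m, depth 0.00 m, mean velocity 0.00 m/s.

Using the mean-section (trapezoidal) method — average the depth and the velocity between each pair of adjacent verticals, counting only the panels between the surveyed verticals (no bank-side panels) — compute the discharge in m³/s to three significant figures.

3.16 m³/s

Panel 1-2: Δb = 1.6 m, d̄ = (0.00+1.45)/2 = 0.725, v̄ = (0.00+0.44)/2 = 0.22 → q = 1.6×0.725×0.22 = 0.2552 m³/s
Panel 2-3: Δb = 1.2 m, d̄ = (1.45+2.08)/2 = 1.765, v̄ = (0.44+0.39)/2 = 0.415 → q = 1.2×1.765×0.415 = 0.8790 m³/s
Panel 3-4: Δb = 3.9 m, d̄ = (2.08+0.97)/2 = 1.525, v̄ = (0.39+0.26)/2 = 0.325 → q = 3.9×1.525×0.325 = 1.933 m³/s
Panel 4-5: Δb = 1.4 m, d̄ = (0.97+0.00)/2 = 0.485, v̄ = (0.26+0.00)/2 = 0.13 → q = 1.4×0.485×0.13 = 0.08827 m³/s
Q = Σ q = 3.155 m³/s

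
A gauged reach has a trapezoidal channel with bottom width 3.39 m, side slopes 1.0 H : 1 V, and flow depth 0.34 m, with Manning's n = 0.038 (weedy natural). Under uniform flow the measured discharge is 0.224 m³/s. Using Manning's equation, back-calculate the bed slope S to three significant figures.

A = (b + z·y)·y = (3.39 + 1.0×0.34)×0.34 = 1.268 m²
P = b + 2y√(1+z²) = 3.39 + 2×0.34×√(1+1.0²) = 4.352 m
R = A/P = 1.268/4.352 = 0.2914 m
S = (Q·n / (1·A·R^(2/3)))² = (0.224×0.038 / (1×1.268×0.4396))² = 0.0002332

0.000233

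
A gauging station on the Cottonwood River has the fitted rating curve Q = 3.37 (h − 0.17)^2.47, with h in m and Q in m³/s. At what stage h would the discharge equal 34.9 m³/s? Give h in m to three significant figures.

2.75 m

h − h₀ = (Q/C)^(1/b) = (34.9/3.37)^(1/2.47) = 2.576 m
h = 0.17 + 2.576 = 2.746 m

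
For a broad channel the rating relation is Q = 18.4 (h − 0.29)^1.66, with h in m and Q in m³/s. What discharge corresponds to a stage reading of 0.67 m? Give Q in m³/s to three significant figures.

Q = 18.4 × (0.67 − 0.29)^1.66 = 18.4 × 0.38^1.66 = 3.692 m³/s

3.69 m³/s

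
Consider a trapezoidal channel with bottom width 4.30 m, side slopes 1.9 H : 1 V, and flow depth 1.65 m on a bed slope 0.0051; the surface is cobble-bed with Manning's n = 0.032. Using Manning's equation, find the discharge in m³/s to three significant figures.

28.8 m³/s

A = (b + z·y)·y = (4.30 + 1.9×1.65)×1.65 = 12.27 m²
P = b + 2y√(1+z²) = 4.30 + 2×1.65×√(1+1.9²) = 11.39 m
R = A/P = 12.27/11.39 = 1.077 m
Q = (1/n)·A·R^(2/3)·S^(1/2) = (1/0.032) × 12.27 × 1.077^(2/3) × 0.0051^(1/2) = 28.77 m³/s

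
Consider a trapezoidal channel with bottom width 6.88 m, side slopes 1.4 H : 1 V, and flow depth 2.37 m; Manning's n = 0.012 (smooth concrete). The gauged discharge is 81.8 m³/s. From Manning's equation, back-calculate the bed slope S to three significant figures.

0.000876

A = (b + z·y)·y = (6.88 + 1.4×2.37)×2.37 = 24.17 m²
P = b + 2y√(1+z²) = 6.88 + 2×2.37×√(1+1.4²) = 15.04 m
R = A/P = 24.17/15.04 = 1.608 m
S = (Q·n / (1·A·R^(2/3)))² = (81.8×0.012 / (1×24.17×1.372))² = 0.0008759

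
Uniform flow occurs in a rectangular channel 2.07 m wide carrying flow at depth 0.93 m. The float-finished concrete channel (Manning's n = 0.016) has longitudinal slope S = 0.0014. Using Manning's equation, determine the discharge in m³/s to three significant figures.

2.80 m³/s

A = b·y = 2.07 × 0.93 = 1.925 m²
P = b + 2y = 2.07 + 2×0.93 = 3.930 m
R = A/P = 1.925/3.930 = 0.4898 m
Q = (1/n)·A·R^(2/3)·S^(1/2) = (1/0.016) × 1.925 × 0.4898^(2/3) × 0.0014^(1/2) = 2.798 m³/s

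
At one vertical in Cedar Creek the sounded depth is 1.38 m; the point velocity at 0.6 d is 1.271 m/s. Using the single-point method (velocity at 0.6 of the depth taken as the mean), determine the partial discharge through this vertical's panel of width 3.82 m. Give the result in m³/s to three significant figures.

v̄ = v₀.₆ = 1.271 m/s
q = v̄ × d × w = 1.271 × 1.38 × 3.82 = 6.700 m³/s

6.70 m³/s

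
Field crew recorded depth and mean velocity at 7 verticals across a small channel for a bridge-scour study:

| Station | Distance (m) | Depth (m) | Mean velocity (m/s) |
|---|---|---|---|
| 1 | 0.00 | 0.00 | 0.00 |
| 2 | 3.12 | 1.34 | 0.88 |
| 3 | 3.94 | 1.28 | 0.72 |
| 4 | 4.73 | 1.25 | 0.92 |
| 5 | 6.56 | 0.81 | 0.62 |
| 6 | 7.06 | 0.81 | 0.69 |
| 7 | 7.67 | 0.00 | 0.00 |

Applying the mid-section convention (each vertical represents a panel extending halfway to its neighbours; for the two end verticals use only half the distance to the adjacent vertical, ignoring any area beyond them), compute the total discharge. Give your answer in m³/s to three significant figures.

w_2 = (3.94 − 0.00)/2 = 1.97 m; q_2 = 0.88 × 1.34 × 1.97 = 2.323 m³/s
w_3 = (4.73 − 3.12)/2 = 0.805 m; q_3 = 0.72 × 1.28 × 0.805 = 0.7419 m³/s
w_4 = (6.56 − 3.94)/2 = 1.31 m; q_4 = 0.92 × 1.25 × 1.31 = 1.507 m³/s
w_5 = (7.06 − 4.73)/2 = 1.165 m; q_5 = 0.62 × 0.81 × 1.165 = 0.5851 m³/s
w_6 = (7.67 − 6.56)/2 = 0.555 m; q_6 = 0.69 × 0.81 × 0.555 = 0.3102 m³/s
Stations 1, 7 contribute zero (depth or velocity is 0).
Q = Σ qᵢ = 5.467 m³/s

5.47 m³/s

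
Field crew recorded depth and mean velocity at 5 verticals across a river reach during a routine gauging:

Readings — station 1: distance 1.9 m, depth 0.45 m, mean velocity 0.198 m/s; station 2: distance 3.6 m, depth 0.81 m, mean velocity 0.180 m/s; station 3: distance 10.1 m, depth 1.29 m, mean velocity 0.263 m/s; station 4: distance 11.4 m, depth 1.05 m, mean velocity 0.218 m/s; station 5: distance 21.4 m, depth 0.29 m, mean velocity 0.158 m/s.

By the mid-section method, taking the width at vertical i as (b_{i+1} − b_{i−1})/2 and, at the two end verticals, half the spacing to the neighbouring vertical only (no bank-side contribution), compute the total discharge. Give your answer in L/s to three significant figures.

w_1 = (3.6 − 1.9)/2 = 0.85 m; q_1 = 0.198 × 0.45 × 0.85 = 0.07574 m³/s
w_2 = (10.1 − 1.9)/2 = 4.1 m; q_2 = 0.180 × 0.81 × 4.1 = 0.5978 m³/s
w_3 = (11.4 − 3.6)/2 = 3.9 m; q_3 = 0.263 × 1.29 × 3.9 = 1.323 m³/s
w_4 = (21.4 − 10.1)/2 = 5.65 m; q_4 = 0.218 × 1.05 × 5.65 = 1.293 m³/s
w_5 = (21.4 − 11.4)/2 = 5 m; q_5 = 0.158 × 0.29 × 5 = 0.2291 m³/s
Q = Σ qᵢ = 3.519 m³/s
= 3.519 × 1000 = 3519 L/s

3520 L/s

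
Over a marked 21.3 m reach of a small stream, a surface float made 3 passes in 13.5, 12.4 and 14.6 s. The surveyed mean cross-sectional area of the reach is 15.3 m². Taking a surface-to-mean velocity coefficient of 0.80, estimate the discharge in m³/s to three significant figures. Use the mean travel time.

t̄ = (13.5 + 12.4 + 14.6) / 3 = 13.5 s
v_surface = L / t̄ = 21.3 / 13.5 = 1.578 m/s
v_mean = 0.80 × 1.578 = 1.262 m/s
Q = A × v_mean = 15.3 × 1.262 = 19.31 m³/s

19.3 m³/s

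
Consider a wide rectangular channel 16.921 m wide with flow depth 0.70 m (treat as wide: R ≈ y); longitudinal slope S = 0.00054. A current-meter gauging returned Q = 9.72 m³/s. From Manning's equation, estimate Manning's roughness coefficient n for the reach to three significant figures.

A = b·y = 16.921 × 0.70 = 11.84 m²
Wide channel: R ≈ y = 0.70 m
n = (1/Q)·A·R^(2/3)·S^(1/2) = (1/9.72) × 11.84 × 0.7884 × 0.02324 = 0.02232

0.0223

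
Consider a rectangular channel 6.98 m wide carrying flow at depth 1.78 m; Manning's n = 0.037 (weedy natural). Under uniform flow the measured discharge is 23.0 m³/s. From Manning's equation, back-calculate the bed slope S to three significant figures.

0.00377

A = b·y = 6.98 × 1.78 = 12.42 m²
P = b + 2y = 6.98 + 2×1.78 = 10.54 m
R = A/P = 12.42/10.54 = 1.179 m
S = (Q·n / (1·A·R^(2/3)))² = (23.0×0.037 / (1×12.42×1.116))² = 0.003768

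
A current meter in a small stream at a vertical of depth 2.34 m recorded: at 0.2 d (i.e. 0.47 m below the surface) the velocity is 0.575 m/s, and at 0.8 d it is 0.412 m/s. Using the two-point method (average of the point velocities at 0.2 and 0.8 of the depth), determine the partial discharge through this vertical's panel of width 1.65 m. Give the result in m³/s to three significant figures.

v̄ = (0.575 + 0.412) / 2 = 0.4935 m/s
q = v̄ × d × w = 0.4935 × 2.34 × 1.65 = 1.905 m³/s

1.91 m³/s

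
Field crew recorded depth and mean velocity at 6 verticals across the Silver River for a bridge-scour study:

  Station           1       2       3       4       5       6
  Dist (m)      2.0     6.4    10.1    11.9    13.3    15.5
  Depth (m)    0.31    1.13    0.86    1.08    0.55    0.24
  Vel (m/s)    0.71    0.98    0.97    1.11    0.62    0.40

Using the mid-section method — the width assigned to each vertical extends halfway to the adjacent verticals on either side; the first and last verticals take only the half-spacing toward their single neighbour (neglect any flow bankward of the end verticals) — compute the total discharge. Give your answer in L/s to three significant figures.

9900 L/s

w_1 = (6.4 − 2.0)/2 = 2.2 m; q_1 = 0.71 × 0.31 × 2.2 = 0.4842 m³/s
w_2 = (10.1 − 2.0)/2 = 4.05 m; q_2 = 0.98 × 1.13 × 4.05 = 4.485 m³/s
w_3 = (11.9 − 6.4)/2 = 2.75 m; q_3 = 0.97 × 0.86 × 2.75 = 2.294 m³/s
w_4 = (13.3 − 10.1)/2 = 1.6 m; q_4 = 1.11 × 1.08 × 1.6 = 1.918 m³/s
w_5 = (15.5 − 11.9)/2 = 1.8 m; q_5 = 0.62 × 0.55 × 1.8 = 0.6138 m³/s
w_6 = (15.5 − 13.3)/2 = 1.1 m; q_6 = 0.40 × 0.24 × 1.1 = 0.1056 m³/s
Q = Σ qᵢ = 9.901 m³/s
= 9.901 × 1000 = 9901 L/s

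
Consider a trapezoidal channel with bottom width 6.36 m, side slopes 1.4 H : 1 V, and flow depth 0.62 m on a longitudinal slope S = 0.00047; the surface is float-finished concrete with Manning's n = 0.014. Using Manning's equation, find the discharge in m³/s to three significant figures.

A = (b + z·y)·y = (6.36 + 1.4×0.62)×0.62 = 4.481 m²
P = b + 2y√(1+z²) = 6.36 + 2×0.62×√(1+1.4²) = 8.493 m
R = A/P = 4.481/8.493 = 0.5276 m
Q = (1/n)·A·R^(2/3)·S^(1/2) = (1/0.014) × 4.481 × 0.5276^(2/3) × 0.00047^(1/2) = 4.531 m³/s

4.53 m³/s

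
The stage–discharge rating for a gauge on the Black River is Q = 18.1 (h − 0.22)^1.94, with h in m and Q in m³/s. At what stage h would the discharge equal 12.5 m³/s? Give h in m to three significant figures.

1.05 m

h − h₀ = (Q/C)^(1/b) = (12.5/18.1)^(1/1.94) = 0.8263 m
h = 0.22 + 0.8263 = 1.046 m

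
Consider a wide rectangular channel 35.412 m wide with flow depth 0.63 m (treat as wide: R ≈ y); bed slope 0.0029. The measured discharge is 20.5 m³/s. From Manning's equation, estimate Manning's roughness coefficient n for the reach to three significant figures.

A = b·y = 35.412 × 0.63 = 22.31 m²
Wide channel: R ≈ y = 0.63 m
n = (1/Q)·A·R^(2/3)·S^(1/2) = (1/20.5) × 22.31 × 0.7349 × 0.05385 = 0.04307

0.0431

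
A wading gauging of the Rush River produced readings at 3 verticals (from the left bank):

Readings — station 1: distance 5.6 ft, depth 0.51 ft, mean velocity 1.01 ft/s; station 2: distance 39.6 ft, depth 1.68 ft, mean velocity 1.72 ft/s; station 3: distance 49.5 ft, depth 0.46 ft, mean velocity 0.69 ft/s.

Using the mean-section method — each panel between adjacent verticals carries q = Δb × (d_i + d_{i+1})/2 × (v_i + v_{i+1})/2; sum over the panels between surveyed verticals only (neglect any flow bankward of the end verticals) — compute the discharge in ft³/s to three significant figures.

Panel 1-2: Δb = 34 ft, d̄ = (0.51+1.68)/2 = 1.095, v̄ = (1.01+1.72)/2 = 1.365 → q = 34×1.095×1.365 = 50.82 ft³/s
Panel 2-3: Δb = 9.9 ft, d̄ = (1.68+0.46)/2 = 1.07, v̄ = (1.72+0.69)/2 = 1.205 → q = 9.9×1.07×1.205 = 12.76 ft³/s
Q = Σ q = 63.58 ft³/s

63.6 ft³/s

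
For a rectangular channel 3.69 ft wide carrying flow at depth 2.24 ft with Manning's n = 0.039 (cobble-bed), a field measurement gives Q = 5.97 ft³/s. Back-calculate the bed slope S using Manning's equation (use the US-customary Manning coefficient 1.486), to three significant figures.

0.000354

A = b·y = 3.69 × 2.24 = 8.266 ft²
P = b + 2y = 3.69 + 2×2.24 = 8.170 ft
R = A/P = 8.266/8.170 = 1.012 ft
S = (Q·n / (1.486·A·R^(2/3)))² = (5.97×0.039 / (1.486×8.266×1.008))² = 0.0003538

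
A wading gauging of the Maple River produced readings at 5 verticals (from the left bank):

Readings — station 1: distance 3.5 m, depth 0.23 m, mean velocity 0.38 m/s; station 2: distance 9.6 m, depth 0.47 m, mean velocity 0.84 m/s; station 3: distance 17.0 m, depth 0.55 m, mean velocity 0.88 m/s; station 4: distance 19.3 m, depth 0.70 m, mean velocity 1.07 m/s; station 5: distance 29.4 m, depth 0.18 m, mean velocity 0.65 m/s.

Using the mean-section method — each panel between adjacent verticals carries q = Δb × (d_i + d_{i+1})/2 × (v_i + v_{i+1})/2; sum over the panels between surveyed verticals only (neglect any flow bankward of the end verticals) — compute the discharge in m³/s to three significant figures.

9.77 m³/s

Panel 1-2: Δb = 6.1 m, d̄ = (0.23+0.47)/2 = 0.35, v̄ = (0.38+0.84)/2 = 0.61 → q = 6.1×0.35×0.61 = 1.302 m³/s
Panel 2-3: Δb = 7.4 m, d̄ = (0.47+0.55)/2 = 0.51, v̄ = (0.84+0.88)/2 = 0.86 → q = 7.4×0.51×0.86 = 3.246 m³/s
Panel 3-4: Δb = 2.3 m, d̄ = (0.55+0.70)/2 = 0.625, v̄ = (0.88+1.07)/2 = 0.975 → q = 2.3×0.625×0.975 = 1.402 m³/s
Panel 4-5: Δb = 10.1 m, d̄ = (0.70+0.18)/2 = 0.44, v̄ = (1.07+0.65)/2 = 0.86 → q = 10.1×0.44×0.86 = 3.822 m³/s
Q = Σ q = 9.771 m³/s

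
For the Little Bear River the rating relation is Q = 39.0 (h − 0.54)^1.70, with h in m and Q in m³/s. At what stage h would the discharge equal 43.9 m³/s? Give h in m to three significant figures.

1.61 m

h − h₀ = (Q/C)^(1/b) = (43.9/39.0)^(1/1.70) = 1.072 m
h = 0.54 + 1.072 = 1.612 m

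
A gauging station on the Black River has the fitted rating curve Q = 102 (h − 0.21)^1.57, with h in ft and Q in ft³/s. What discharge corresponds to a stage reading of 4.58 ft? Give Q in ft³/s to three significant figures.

Q = 102 × (4.58 − 0.21)^1.57 = 102 × 4.37^1.57 = 1033 ft³/s

1030 ft³/s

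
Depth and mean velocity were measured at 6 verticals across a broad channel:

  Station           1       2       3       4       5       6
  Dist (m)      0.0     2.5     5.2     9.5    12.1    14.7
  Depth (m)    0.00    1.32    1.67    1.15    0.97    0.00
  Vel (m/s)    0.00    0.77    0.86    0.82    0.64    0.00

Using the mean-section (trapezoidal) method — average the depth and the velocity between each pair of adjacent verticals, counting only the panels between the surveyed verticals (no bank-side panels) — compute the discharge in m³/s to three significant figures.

11.4 m³/s

Panel 1-2: Δb = 2.5 m, d̄ = (0.00+1.32)/2 = 0.66, v̄ = (0.00+0.77)/2 = 0.385 → q = 2.5×0.66×0.385 = 0.6353 m³/s
Panel 2-3: Δb = 2.7 m, d̄ = (1.32+1.67)/2 = 1.495, v̄ = (0.77+0.86)/2 = 0.815 → q = 2.7×1.495×0.815 = 3.290 m³/s
Panel 3-4: Δb = 4.3 m, d̄ = (1.67+1.15)/2 = 1.41, v̄ = (0.86+0.82)/2 = 0.84 → q = 4.3×1.41×0.84 = 5.093 m³/s
Panel 4-5: Δb = 2.6 m, d̄ = (1.15+0.97)/2 = 1.06, v̄ = (0.82+0.64)/2 = 0.73 → q = 2.6×1.06×0.73 = 2.012 m³/s
Panel 5-6: Δb = 2.6 m, d̄ = (0.97+0.00)/2 = 0.485, v̄ = (0.64+0.00)/2 = 0.32 → q = 2.6×0.485×0.32 = 0.4035 m³/s
Q = Σ q = 11.43 m³/s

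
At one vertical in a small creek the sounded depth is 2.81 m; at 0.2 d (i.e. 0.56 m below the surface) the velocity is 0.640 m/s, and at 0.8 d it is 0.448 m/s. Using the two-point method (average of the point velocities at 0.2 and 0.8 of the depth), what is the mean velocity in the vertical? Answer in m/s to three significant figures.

v̄ = (0.640 + 0.448) / 2 = 0.5440 m/s

0.544 m/s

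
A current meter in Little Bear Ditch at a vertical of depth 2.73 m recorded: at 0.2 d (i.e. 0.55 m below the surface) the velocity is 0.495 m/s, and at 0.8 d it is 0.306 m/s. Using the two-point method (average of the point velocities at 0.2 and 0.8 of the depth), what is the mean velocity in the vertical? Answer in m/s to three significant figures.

v̄ = (0.495 + 0.306) / 2 = 0.4005 m/s

0.401 m/s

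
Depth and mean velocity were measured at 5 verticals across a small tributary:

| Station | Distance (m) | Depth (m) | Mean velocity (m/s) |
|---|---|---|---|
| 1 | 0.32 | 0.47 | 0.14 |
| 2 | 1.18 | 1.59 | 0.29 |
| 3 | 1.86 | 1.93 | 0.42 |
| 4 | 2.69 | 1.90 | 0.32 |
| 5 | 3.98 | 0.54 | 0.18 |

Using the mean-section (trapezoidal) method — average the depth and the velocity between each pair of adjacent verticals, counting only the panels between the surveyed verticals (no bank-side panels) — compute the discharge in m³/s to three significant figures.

Panel 1-2: Δb = 0.86 m, d̄ = (0.47+1.59)/2 = 1.03, v̄ = (0.14+0.29)/2 = 0.215 → q = 0.86×1.03×0.215 = 0.1904 m³/s
Panel 2-3: Δb = 0.68 m, d̄ = (1.59+1.93)/2 = 1.76, v̄ = (0.29+0.42)/2 = 0.355 → q = 0.68×1.76×0.355 = 0.4249 m³/s
Panel 3-4: Δb = 0.83 m, d̄ = (1.93+1.90)/2 = 1.915, v̄ = (0.42+0.32)/2 = 0.37 → q = 0.83×1.915×0.37 = 0.5881 m³/s
Panel 4-5: Δb = 1.29 m, d̄ = (1.90+0.54)/2 = 1.22, v̄ = (0.32+0.18)/2 = 0.25 → q = 1.29×1.22×0.25 = 0.3935 m³/s
Q = Σ q = 1.597 m³/s

1.60 m³/s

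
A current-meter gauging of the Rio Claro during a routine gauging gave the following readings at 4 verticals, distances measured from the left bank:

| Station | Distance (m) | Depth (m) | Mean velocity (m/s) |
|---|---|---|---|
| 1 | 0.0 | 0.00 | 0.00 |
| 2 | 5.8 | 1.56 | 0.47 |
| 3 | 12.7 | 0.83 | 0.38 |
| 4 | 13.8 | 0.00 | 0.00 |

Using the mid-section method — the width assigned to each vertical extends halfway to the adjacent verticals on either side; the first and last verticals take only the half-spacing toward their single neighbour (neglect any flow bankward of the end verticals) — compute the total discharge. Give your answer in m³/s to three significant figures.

w_2 = (12.7 − 0.0)/2 = 6.35 m; q_2 = 0.47 × 1.56 × 6.35 = 4.656 m³/s
w_3 = (13.8 − 5.8)/2 = 4 m; q_3 = 0.38 × 0.83 × 4 = 1.262 m³/s
Stations 1, 4 contribute zero (depth or velocity is 0).
Q = Σ qᵢ = 5.917 m³/s

5.92 m³/s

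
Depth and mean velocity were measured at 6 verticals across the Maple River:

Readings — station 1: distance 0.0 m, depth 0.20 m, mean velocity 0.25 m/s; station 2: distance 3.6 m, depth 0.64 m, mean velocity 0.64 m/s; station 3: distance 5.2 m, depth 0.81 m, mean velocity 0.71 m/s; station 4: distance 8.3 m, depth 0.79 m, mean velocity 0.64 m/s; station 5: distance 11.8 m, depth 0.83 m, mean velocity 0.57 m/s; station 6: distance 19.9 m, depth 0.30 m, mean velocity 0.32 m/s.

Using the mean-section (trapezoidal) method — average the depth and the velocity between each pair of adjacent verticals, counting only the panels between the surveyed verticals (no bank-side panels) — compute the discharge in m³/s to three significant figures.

Panel 1-2: Δb = 3.6 m, d̄ = (0.20+0.64)/2 = 0.42, v̄ = (0.25+0.64)/2 = 0.445 → q = 3.6×0.42×0.445 = 0.6728 m³/s
Panel 2-3: Δb = 1.6 m, d̄ = (0.64+0.81)/2 = 0.725, v̄ = (0.64+0.71)/2 = 0.675 → q = 1.6×0.725×0.675 = 0.7830 m³/s
Panel 3-4: Δb = 3.1 m, d̄ = (0.81+0.79)/2 = 0.8, v̄ = (0.71+0.64)/2 = 0.675 → q = 3.1×0.8×0.675 = 1.674 m³/s
Panel 4-5: Δb = 3.5 m, d̄ = (0.79+0.83)/2 = 0.81, v̄ = (0.64+0.57)/2 = 0.605 → q = 3.5×0.81×0.605 = 1.715 m³/s
Panel 5-6: Δb = 8.1 m, d̄ = (0.83+0.30)/2 = 0.565, v̄ = (0.57+0.32)/2 = 0.445 → q = 8.1×0.565×0.445 = 2.037 m³/s
Q = Σ q = 6.882 m³/s

6.88 m³/s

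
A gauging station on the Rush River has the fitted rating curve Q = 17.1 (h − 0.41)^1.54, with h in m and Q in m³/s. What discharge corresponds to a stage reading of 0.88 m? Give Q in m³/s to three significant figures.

Q = 17.1 × (0.88 − 0.41)^1.54 = 17.1 × 0.47^1.54 = 5.346 m³/s

5.35 m³/s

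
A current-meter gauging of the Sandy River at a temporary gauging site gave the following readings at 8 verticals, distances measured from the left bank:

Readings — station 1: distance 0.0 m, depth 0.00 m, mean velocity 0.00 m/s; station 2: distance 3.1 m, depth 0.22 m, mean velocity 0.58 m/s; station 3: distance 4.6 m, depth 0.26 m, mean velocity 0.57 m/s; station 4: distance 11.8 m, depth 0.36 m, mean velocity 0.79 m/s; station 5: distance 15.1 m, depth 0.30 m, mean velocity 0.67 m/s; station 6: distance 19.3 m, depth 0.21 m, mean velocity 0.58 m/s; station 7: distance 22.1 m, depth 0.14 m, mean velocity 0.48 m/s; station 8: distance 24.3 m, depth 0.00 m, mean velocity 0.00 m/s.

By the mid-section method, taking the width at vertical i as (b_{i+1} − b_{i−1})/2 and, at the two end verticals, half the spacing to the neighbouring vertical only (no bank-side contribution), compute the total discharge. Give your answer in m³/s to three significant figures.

3.78 m³/s

w_2 = (4.6 − 0.0)/2 = 2.3 m; q_2 = 0.58 × 0.22 × 2.3 = 0.2935 m³/s
w_3 = (11.8 − 3.1)/2 = 4.35 m; q_3 = 0.57 × 0.26 × 4.35 = 0.6447 m³/s
w_4 = (15.1 − 4.6)/2 = 5.25 m; q_4 = 0.79 × 0.36 × 5.25 = 1.493 m³/s
w_5 = (19.3 − 11.8)/2 = 3.75 m; q_5 = 0.67 × 0.30 × 3.75 = 0.7538 m³/s
w_6 = (22.1 − 15.1)/2 = 3.5 m; q_6 = 0.58 × 0.21 × 3.5 = 0.4263 m³/s
w_7 = (24.3 − 19.3)/2 = 2.5 m; q_7 = 0.48 × 0.14 × 2.5 = 0.1680 m³/s
Stations 1, 8 contribute zero (depth or velocity is 0).
Q = Σ qᵢ = 3.779 m³/s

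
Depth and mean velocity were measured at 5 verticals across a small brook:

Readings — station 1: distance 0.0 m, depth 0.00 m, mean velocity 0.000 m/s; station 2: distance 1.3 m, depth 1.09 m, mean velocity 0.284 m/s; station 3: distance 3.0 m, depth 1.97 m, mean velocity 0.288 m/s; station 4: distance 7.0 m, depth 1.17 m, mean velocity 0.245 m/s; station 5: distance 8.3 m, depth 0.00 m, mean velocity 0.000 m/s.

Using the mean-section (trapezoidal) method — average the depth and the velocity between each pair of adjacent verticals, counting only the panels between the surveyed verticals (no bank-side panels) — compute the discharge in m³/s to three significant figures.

Panel 1-2: Δb = 1.3 m, d̄ = (0.00+1.09)/2 = 0.545, v̄ = (0.000+0.284)/2 = 0.142 → q = 1.3×0.545×0.142 = 0.1006 m³/s
Panel 2-3: Δb = 1.7 m, d̄ = (1.09+1.97)/2 = 1.53, v̄ = (0.284+0.288)/2 = 0.286 → q = 1.7×1.53×0.286 = 0.7439 m³/s
Panel 3-4: Δb = 4 m, d̄ = (1.97+1.17)/2 = 1.57, v̄ = (0.288+0.245)/2 = 0.2665 → q = 4×1.57×0.2665 = 1.674 m³/s
Panel 4-5: Δb = 1.3 m, d̄ = (1.17+0.00)/2 = 0.585, v̄ = (0.245+0.000)/2 = 0.1225 → q = 1.3×0.585×0.1225 = 0.09316 m³/s
Q = Σ q = 2.611 m³/s

2.61 m³/s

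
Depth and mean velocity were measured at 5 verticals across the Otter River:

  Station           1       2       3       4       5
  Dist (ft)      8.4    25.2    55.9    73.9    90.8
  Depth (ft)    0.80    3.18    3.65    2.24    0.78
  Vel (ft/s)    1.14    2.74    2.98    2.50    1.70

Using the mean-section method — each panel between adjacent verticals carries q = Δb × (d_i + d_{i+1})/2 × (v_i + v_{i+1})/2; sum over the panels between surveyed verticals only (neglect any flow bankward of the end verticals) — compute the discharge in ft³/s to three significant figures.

564 ft³/s

Panel 1-2: Δb = 16.8 ft, d̄ = (0.80+3.18)/2 = 1.99, v̄ = (1.14+2.74)/2 = 1.94 → q = 16.8×1.99×1.94 = 64.86 ft³/s
Panel 2-3: Δb = 30.7 ft, d̄ = (3.18+3.65)/2 = 3.415, v̄ = (2.74+2.98)/2 = 2.86 → q = 30.7×3.415×2.86 = 299.8 ft³/s
Panel 3-4: Δb = 18 ft, d̄ = (3.65+2.24)/2 = 2.945, v̄ = (2.98+2.50)/2 = 2.74 → q = 18×2.945×2.74 = 145.2 ft³/s
Panel 4-5: Δb = 16.9 ft, d̄ = (2.24+0.78)/2 = 1.51, v̄ = (2.50+1.70)/2 = 2.1 → q = 16.9×1.51×2.1 = 53.59 ft³/s
Q = Σ q = 563.5 ft³/s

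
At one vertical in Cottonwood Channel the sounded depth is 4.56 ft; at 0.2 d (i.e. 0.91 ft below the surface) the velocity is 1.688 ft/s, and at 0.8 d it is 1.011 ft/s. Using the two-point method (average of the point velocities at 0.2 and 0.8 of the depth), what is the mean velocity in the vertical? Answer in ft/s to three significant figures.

1.35 ft/s

v̄ = (1.688 + 1.011) / 2 = 1.350 ft/s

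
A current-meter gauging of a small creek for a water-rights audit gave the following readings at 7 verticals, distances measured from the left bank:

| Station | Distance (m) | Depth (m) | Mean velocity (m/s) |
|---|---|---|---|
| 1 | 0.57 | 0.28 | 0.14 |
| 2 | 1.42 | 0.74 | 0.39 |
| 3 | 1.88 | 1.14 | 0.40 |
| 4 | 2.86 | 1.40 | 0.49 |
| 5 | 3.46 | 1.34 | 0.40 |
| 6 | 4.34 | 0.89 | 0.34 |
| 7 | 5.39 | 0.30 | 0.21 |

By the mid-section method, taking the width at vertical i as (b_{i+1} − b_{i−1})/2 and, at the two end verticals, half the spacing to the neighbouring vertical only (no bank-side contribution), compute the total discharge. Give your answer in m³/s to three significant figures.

1.80 m³/s

w_1 = (1.42 − 0.57)/2 = 0.425 m; q_1 = 0.14 × 0.28 × 0.425 = 0.01666 m³/s
w_2 = (1.88 − 0.57)/2 = 0.655 m; q_2 = 0.39 × 0.74 × 0.655 = 0.1890 m³/s
w_3 = (2.86 − 1.42)/2 = 0.72 m; q_3 = 0.40 × 1.14 × 0.72 = 0.3283 m³/s
w_4 = (3.46 − 1.88)/2 = 0.79 m; q_4 = 0.49 × 1.40 × 0.79 = 0.5419 m³/s
w_5 = (4.34 − 2.86)/2 = 0.74 m; q_5 = 0.40 × 1.34 × 0.74 = 0.3966 m³/s
w_6 = (5.39 − 3.46)/2 = 0.965 m; q_6 = 0.34 × 0.89 × 0.965 = 0.2920 m³/s
w_7 = (5.39 − 4.34)/2 = 0.525 m; q_7 = 0.21 × 0.30 × 0.525 = 0.03308 m³/s
Q = Σ qᵢ = 1.798 m³/s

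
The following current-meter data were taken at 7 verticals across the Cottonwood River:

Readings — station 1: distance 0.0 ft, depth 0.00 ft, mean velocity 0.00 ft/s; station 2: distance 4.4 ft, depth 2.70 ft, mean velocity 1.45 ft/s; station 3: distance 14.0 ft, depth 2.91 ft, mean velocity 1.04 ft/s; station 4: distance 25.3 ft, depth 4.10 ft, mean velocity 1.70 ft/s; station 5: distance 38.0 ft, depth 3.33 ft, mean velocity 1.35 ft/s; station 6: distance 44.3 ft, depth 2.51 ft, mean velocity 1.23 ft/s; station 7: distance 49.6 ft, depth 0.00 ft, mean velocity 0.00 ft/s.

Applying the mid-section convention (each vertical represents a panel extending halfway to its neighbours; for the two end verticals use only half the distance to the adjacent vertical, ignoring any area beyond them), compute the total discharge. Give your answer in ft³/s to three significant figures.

203 ft³/s

w_2 = (14.0 − 0.0)/2 = 7 ft; q_2 = 1.45 × 2.70 × 7 = 27.41 ft³/s
w_3 = (25.3 − 4.4)/2 = 10.45 ft; q_3 = 1.04 × 2.91 × 10.45 = 31.63 ft³/s
w_4 = (38.0 − 14.0)/2 = 12 ft; q_4 = 1.70 × 4.10 × 12 = 83.64 ft³/s
w_5 = (44.3 − 25.3)/2 = 9.5 ft; q_5 = 1.35 × 3.33 × 9.5 = 42.71 ft³/s
w_6 = (49.6 − 38.0)/2 = 5.8 ft; q_6 = 1.23 × 2.51 × 5.8 = 17.91 ft³/s
Stations 1, 7 contribute zero (depth or velocity is 0).
Q = Σ qᵢ = 203.3 ft³/s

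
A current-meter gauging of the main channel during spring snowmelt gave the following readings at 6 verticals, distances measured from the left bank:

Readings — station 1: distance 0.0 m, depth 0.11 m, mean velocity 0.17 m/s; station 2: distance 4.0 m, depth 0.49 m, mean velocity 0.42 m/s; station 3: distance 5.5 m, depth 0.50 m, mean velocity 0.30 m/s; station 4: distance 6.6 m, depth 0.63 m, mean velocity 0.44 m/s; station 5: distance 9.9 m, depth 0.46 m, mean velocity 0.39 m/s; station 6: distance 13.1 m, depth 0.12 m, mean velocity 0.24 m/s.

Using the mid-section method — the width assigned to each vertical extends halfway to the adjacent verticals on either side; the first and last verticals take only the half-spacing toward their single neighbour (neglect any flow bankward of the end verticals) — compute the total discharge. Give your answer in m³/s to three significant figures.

2.04 m³/s

w_1 = (4.0 − 0.0)/2 = 2 m; q_1 = 0.17 × 0.11 × 2 = 0.03740 m³/s
w_2 = (5.5 − 0.0)/2 = 2.75 m; q_2 = 0.42 × 0.49 × 2.75 = 0.5660 m³/s
w_3 = (6.6 − 4.0)/2 = 1.3 m; q_3 = 0.30 × 0.50 × 1.3 = 0.1950 m³/s
w_4 = (9.9 − 5.5)/2 = 2.2 m; q_4 = 0.44 × 0.63 × 2.2 = 0.6098 m³/s
w_5 = (13.1 − 6.6)/2 = 3.25 m; q_5 = 0.39 × 0.46 × 3.25 = 0.5831 m³/s
w_6 = (13.1 − 9.9)/2 = 1.6 m; q_6 = 0.24 × 0.12 × 1.6 = 0.04608 m³/s
Q = Σ qᵢ = 2.037 m³/s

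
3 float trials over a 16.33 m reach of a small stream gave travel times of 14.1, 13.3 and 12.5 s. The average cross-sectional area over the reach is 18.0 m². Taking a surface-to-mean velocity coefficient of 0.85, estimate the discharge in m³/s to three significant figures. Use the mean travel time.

18.8 m³/s

t̄ = (14.1 + 13.3 + 12.5) / 3 = 13.3 s
v_surface = L / t̄ = 16.33 / 13.3 = 1.228 m/s
v_mean = 0.85 × 1.228 = 1.044 m/s
Q = A × v_mean = 18.0 × 1.044 = 18.79 m³/s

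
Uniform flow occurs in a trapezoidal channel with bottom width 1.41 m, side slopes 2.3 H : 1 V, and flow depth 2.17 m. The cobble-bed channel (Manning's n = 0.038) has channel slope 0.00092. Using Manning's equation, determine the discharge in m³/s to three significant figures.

12.0 m³/s

A = (b + z·y)·y = (1.41 + 2.3×2.17)×2.17 = 13.89 m²
P = b + 2y√(1+z²) = 1.41 + 2×2.17×√(1+2.3²) = 12.29 m
R = A/P = 13.89/12.29 = 1.130 m
Q = (1/n)·A·R^(2/3)·S^(1/2) = (1/0.038) × 13.89 × 1.130^(2/3) × 0.00092^(1/2) = 12.03 m³/s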